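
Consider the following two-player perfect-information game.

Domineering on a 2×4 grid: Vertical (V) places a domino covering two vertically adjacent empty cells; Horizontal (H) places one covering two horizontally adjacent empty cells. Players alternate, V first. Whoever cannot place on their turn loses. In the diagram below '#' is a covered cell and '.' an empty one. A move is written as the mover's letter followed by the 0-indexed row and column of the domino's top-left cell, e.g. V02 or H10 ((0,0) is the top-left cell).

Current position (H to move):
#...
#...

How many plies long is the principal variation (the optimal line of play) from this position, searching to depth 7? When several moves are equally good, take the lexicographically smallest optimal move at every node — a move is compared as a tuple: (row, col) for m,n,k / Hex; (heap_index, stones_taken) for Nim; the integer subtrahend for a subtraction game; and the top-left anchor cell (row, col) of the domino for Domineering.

PV length from [#.../#...]: 3 plies

p1 H@[#.../#...]: H01[###./#...]+1* H02[#.##/#...]+1 H11[#.../###.]+1 H12[#.../#.##]+1
p2 V@[###./#...]: V03[####/#..#]-1*
p3 H@[####/#..#]: H11[####/####]+1*
p4 V@[####/####] terminal -1; root [#.../#...] d7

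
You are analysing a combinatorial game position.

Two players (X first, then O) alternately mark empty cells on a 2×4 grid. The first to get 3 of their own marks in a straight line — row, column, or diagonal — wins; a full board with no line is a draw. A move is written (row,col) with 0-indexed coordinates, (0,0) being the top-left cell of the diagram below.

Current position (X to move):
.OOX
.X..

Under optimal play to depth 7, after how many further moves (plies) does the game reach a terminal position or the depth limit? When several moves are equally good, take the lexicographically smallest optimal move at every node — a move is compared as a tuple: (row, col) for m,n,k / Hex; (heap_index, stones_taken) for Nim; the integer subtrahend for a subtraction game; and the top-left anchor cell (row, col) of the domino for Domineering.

p1 X@[.OOX/.X..]: (0,0)[XOOX/.X..]+0* (1,0)[.OOX/XX..]-1 (1,2)[.OOX/.XX.]-1 (1,3)[.OOX/.X.X]-1
p2 O@[XOOX/.X..]: (1,0)[XOOX/OX..]+0* (1,2)[XOOX/.XO.]+0 (1,3)[XOOX/.X.O]+0
p3 X@[XOOX/OX..]: (1,2)[XOOX/OXX.]+0* (1,3)[XOOX/OX.X]+0
p4 O@[XOOX/OXX.]: (1,3)[XOOX/OXXO]+0*
p5 X@[XOOX/OXXO] terminal +0; root [.OOX/.X..] d7

PV length from [.OOX/.X..]: 4 plies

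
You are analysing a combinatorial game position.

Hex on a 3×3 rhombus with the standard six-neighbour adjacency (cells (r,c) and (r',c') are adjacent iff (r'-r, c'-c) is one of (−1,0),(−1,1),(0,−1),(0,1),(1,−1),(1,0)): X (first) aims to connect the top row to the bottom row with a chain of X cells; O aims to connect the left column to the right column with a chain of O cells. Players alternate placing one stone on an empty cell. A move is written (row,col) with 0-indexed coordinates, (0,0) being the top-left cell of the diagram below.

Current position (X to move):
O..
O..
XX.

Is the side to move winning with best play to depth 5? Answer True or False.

X winning at [O../O../XX.]: True

[O../O../XX.] X move#1: (0,1):-1/OX./O../XX., (0,2):+1/O.X/O../XX.*, (1,1):+1/O../OX./XX., (1,2):-1/O../O.X/XX., (2,2):-1/O../O../XXX
[O.X/O../XX.] O move#2: (0,1):-1/OOX/O../XX.*, (1,1):-1/O.X/OO./XX., (1,2):-1/O.X/O.O/XX., (2,2):-1/O.X/O../XXO
[OOX/O../XX.] X move#3: (1,1):+1/OOX/OX./XX.*, (1,2):+1/OOX/O.X/XX., (2,2):+1/OOX/O../XXX
[OOX/OX./XX.] end (terminal -1, O#4); searched O../O../XX. to 5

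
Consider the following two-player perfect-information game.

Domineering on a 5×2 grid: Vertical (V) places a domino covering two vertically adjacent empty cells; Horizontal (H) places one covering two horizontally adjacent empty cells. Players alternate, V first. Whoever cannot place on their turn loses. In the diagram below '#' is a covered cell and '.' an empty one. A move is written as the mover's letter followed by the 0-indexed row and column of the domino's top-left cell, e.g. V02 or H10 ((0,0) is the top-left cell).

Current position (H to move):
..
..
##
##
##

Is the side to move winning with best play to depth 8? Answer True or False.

[../../##/##/##] H move#1: H00:+1/##/../##/##/##*, H10:+1/../##/##/##/##
[##/../##/##/##] end (terminal -1, V#2); searched ../../##/##/## to 8

H winning at [../../##/##/##]: True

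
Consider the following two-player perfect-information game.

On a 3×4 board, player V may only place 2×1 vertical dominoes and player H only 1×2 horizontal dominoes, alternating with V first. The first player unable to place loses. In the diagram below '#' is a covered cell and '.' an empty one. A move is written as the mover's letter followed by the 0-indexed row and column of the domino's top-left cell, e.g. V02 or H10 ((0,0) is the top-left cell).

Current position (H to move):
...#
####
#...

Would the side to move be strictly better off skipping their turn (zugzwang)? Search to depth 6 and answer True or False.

zugzwang(...#/####/#..., H) = False

[...#/####/#...] H move#1: H00:+1/##.#/####/#...*, H01:+1/.###/####/#..., H21:+1/...#/####/###., H22:+1/...#/####/#.##
[##.#/####/#...] end (terminal -1, V#2); searched ...#/####/#... to 6
pass branch (V moves first from the same position):
  | [...#/####/#...] end (terminal -1, V#1); searched ...#/####/#... to 6
H moving scores +1; H passing scores +1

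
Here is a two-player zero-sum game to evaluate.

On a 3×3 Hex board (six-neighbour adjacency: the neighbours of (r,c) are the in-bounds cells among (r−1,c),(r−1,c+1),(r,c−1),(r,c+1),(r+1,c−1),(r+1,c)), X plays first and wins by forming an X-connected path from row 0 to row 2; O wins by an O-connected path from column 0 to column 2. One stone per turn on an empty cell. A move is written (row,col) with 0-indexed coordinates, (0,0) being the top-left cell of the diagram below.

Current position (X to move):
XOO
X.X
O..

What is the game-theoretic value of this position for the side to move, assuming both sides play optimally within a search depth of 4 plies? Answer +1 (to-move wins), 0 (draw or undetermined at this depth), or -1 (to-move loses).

p1 X@[XOO/X.X/O..]: (1,1)[XOO/XXX/O..]+1* (2,1)[XOO/X.X/OX.]-1 (2,2)[XOO/X.X/O.X]-1
p2 O@[XOO/XXX/O..]: (2,1)[XOO/XXX/OO.]-1* (2,2)[XOO/XXX/O.O]-1
p3 X@[XOO/XXX/OO.]: (2,2)[XOO/XXX/OOX]+1*
p4 O@[XOO/XXX/OOX] terminal -1; root [XOO/X.X/O..] d4

value(XOO/X.X/O.., X) = +1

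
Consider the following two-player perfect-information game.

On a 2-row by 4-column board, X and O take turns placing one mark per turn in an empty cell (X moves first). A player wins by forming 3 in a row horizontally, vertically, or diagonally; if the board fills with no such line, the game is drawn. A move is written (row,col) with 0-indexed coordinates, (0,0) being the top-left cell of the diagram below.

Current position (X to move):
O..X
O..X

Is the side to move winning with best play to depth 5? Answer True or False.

X winning at [O..X/O..X]: False

p1 X@[O..X/O..X]: (0,1)[OX.X/O..X]+0* (0,2)[O.XX/O..X]+0 (1,1)[O..X/OX.X]+0 (1,2)[O..X/O.XX]+0
p2 O@[OX.X/O..X]: (0,2)[OXOX/O..X]+0* (1,1)[OX.X/OO.X]-1 (1,2)[OX.X/O.OX]-1
p3 X@[OXOX/O..X]: (1,1)[OXOX/OX.X]+0* (1,2)[OXOX/O.XX]+0
p4 O@[OXOX/OX.X]: (1,2)[OXOX/OXOX]+0*
p5 X@[OXOX/OXOX] terminal +0; root [O..X/O..X] d5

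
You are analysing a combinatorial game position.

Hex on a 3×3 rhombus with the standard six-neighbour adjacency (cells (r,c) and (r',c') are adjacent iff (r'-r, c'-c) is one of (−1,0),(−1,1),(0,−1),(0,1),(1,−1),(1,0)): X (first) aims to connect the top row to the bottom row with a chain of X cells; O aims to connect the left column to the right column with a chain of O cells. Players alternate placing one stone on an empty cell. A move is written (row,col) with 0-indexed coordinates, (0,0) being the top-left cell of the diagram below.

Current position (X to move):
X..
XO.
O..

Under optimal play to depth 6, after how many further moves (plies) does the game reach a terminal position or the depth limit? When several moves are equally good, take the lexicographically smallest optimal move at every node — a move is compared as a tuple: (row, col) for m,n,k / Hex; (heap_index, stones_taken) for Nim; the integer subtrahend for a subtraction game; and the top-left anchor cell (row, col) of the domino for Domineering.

ply 1, X at X../XO./O.. | (0,1)=-1→XX./XO./O..*; (0,2)=-1→X.X/XO./O..; (1,2)=-1→X../XOX/O..; (2,1)=-1→X../XO./OX.; (2,2)=-1→X../XO./O.X
ply 2, O at XX./XO./O.. | (0,2)=+1→XXO/XO./O..*; (1,2)=+1→XX./XOO/O..; (2,1)=+1→XX./XO./OO.; (2,2)=+1→XX./XO./O.O
ply 3: XXO/XO./O.. is terminal -1 (X); from X../XO./O.. depth 6

PV length from [X../XO./O..]: 2 plies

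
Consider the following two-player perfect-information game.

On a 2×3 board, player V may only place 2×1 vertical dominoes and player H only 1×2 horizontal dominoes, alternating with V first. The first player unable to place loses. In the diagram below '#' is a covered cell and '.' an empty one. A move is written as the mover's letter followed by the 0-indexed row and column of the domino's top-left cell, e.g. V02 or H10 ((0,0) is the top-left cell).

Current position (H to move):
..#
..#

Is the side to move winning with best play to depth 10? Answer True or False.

ply 1, H at ..#/..# | H00=+1→###/..#*; H10=+1→..#/###
ply 2: ###/..# is terminal -1 (V); from ..#/..# depth 10

H winning at [..#/..#]: True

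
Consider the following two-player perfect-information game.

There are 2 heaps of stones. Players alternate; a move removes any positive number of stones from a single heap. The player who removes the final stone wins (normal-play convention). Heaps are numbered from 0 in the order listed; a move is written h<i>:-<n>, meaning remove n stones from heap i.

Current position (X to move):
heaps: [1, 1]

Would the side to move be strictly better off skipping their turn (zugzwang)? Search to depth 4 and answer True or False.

[(1,1)] X move#1: h0:-1:-1/(0,1)*, h1:-1:-1/(1,0)
[(0,1)] O move#2: h1:-1:+1/(0,0)*
[(0,0)] end (terminal -1, X#3); searched (1,1) to 4
if X skipped the turn, O would face:
~ [(1,1)] O move#1: h0:-1:-1/(0,1)*, h1:-1:-1/(1,0)
~ [(0,1)] X move#2: h1:-1:+1/(0,0)*
~ [(0,0)] end (terminal -1, O#3); searched (1,1) to 4
compare (X): move=-1 vs pass=+1

zugzwang((1,1), X) = True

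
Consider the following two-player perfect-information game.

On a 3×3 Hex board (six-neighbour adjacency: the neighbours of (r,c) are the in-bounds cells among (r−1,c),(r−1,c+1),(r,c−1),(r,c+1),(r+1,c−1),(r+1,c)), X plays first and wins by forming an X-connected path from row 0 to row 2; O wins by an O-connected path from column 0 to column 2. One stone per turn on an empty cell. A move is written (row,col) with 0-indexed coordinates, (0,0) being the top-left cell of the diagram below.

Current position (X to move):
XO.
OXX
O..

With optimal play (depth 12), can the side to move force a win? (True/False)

X winning at [XO./OXX/O..]: True

[XO./OXX/O..] X move#1: (0,2):+1/XOX/OXX/O..*, (2,1):-1/XO./OXX/OX., (2,2):-1/XO./OXX/O.X
[XOX/OXX/O..] O move#2: (2,1):-1/XOX/OXX/OO.*, (2,2):-1/XOX/OXX/O.O
[XOX/OXX/OO.] X move#3: (2,2):+1/XOX/OXX/OOX*
[XOX/OXX/OOX] end (terminal -1, O#4); searched XO./OXX/O.. to 12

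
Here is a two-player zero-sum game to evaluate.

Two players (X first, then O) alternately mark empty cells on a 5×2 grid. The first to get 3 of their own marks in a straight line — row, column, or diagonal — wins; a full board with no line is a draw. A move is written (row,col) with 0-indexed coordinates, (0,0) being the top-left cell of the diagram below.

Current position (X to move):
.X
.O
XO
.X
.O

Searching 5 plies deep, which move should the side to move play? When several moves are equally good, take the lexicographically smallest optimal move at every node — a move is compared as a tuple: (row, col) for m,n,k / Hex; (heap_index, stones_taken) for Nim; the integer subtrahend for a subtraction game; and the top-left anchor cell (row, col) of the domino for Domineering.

p1 X@[.X/.O/XO/.X/.O]: (0,0)[XX/.O/XO/.X/.O]+0 (1,0)[.X/XO/XO/.X/.O]+1* (3,0)[.X/.O/XO/XX/.O]+1 (4,0)[.X/.O/XO/.X/XO]+0
p2 O@[.X/XO/XO/.X/.O]: (0,0)[OX/XO/XO/.X/.O]-1* (3,0)[.X/XO/XO/OX/.O]-1 (4,0)[.X/XO/XO/.X/OO]-1
p3 X@[OX/XO/XO/.X/.O]: (3,0)[OX/XO/XO/XX/.O]+1* (4,0)[OX/XO/XO/.X/XO]+0
p4 O@[OX/XO/XO/XX/.O] terminal -1; root [.X/.O/XO/.X/.O] d5

X's best at [.X/.O/XO/.X/.O]: (1,0)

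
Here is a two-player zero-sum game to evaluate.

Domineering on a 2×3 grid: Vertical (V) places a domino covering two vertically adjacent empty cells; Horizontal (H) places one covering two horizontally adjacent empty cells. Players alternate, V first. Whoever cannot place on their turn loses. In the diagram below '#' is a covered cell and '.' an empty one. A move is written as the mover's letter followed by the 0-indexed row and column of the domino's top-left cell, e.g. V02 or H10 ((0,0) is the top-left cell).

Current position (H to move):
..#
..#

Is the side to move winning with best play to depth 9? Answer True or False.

H winning at [..#/..#]: True

p1 H@[..#/..#]: H00[###/..#]+1* H10[..#/###]+1
p2 V@[###/..#] terminal -1; root [..#/..#] d9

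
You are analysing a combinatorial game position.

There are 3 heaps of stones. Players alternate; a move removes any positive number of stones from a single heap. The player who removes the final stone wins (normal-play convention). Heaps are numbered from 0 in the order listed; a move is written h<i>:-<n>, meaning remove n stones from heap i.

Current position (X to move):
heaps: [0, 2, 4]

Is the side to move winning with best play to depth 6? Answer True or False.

p1 X@[(0,2,4)]: h1:-1[(0,1,4)]-1 h1:-2[(0,0,4)]-1 h2:-1[(0,2,3)]-1 h2:-2[(0,2,2)]+1* h2:-3[(0,2,1)]-1 h2:-4[(0,2,0)]-1
p2 O@[(0,2,2)]: h1:-1[(0,1,2)]-1* h1:-2[(0,0,2)]-1 h2:-1[(0,2,1)]-1 h2:-2[(0,2,0)]-1
p3 X@[(0,1,2)]: h1:-1[(0,0,2)]-1 h2:-1[(0,1,1)]+1* h2:-2[(0,1,0)]-1
p4 O@[(0,1,1)]: h1:-1[(0,0,1)]-1* h2:-1[(0,1,0)]-1
p5 X@[(0,0,1)]: h2:-1[(0,0,0)]+1*
p6 O@[(0,0,0)] terminal -1; root [(0,2,4)] d6

X winning at [(0,2,4)]: True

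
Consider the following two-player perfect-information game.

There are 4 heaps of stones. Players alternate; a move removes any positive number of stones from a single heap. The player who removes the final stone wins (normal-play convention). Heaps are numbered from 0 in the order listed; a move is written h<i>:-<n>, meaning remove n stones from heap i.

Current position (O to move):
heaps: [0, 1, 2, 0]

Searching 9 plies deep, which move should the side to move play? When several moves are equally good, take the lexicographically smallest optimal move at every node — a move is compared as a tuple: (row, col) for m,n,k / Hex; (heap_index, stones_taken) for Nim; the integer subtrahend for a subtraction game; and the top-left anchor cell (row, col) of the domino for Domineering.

[(0,1,2,0)] O move#1: h1:-1:-1/(0,0,2,0), h2:-1:+1/(0,1,1,0)*, h2:-2:-1/(0,1,0,0)
[(0,1,1,0)] X move#2: h1:-1:-1/(0,0,1,0)*, h2:-1:-1/(0,1,0,0)
[(0,0,1,0)] O move#3: h2:-1:+1/(0,0,0,0)*
[(0,0,0,0)] end (terminal -1, X#4); searched (0,1,2,0) to 9

O's best at [(0,1,2,0)]: h2:-1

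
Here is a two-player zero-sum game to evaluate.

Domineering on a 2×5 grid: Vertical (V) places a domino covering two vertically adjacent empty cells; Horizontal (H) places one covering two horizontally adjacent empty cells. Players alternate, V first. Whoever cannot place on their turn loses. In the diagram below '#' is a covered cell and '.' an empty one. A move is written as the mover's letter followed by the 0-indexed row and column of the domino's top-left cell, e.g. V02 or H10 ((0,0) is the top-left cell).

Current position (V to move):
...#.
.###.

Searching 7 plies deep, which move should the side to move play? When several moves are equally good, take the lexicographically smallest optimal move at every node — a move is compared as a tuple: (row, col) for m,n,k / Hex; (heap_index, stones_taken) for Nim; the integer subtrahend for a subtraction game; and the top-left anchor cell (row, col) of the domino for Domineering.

p1 V@[...#./.###.]: V00[#..#./####.]+1* V04[...##/.####]-1
p2 H@[#..#./####.]: H01[####./####.]-1*
p3 V@[####./####.]: V04[#####/#####]+1*
p4 H@[#####/#####] terminal -1; root [...#./.###.] d7

V's best at [...#./.###.]: V00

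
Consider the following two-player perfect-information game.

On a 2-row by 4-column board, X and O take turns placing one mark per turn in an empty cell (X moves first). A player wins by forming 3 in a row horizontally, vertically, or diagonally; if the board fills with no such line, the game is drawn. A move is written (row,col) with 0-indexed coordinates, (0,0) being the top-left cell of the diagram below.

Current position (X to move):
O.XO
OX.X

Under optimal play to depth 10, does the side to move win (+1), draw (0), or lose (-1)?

value(O.XO/OX.X, X) = +1

ply 1, X at O.XO/OX.X | (0,1)=+0→OXXO/OX.X; (1,2)=+1→O.XO/OXXX*
ply 2: O.XO/OXXX is terminal -1 (O); from O.XO/OX.X depth 10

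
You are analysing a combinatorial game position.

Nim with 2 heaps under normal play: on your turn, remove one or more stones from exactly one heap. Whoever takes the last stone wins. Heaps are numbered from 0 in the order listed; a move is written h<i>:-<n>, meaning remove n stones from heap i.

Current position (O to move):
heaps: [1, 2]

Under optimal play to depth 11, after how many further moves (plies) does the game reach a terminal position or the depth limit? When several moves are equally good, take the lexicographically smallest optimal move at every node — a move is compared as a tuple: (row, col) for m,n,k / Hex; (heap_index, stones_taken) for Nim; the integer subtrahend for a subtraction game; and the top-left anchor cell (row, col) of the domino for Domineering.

p1 O@[(1,2)]: h0:-1[(0,2)]-1 h1:-1[(1,1)]+1* h1:-2[(1,0)]-1
p2 X@[(1,1)]: h0:-1[(0,1)]-1* h1:-1[(1,0)]-1
p3 O@[(0,1)]: h1:-1[(0,0)]+1*
p4 X@[(0,0)] terminal -1; root [(1,2)] d11

PV length from [(1,2)]: 3 plies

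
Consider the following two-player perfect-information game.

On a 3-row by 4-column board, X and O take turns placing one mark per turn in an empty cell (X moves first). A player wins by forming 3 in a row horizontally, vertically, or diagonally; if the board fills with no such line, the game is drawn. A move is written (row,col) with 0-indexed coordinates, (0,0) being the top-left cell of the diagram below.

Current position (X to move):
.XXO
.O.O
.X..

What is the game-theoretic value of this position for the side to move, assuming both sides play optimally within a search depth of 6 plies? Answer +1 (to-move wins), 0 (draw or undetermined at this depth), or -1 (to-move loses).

value(.XXO/.O.O/.X.., X) = +1

ply 1, X at .XXO/.O.O/.X.. | (0,0)=+1→XXXO/.O.O/.X..*; (1,0)=-1→.XXO/XO.O/.X..; (1,2)=-1→.XXO/.OXO/.X..; (2,0)=-1→.XXO/.O.O/XX..; (2,2)=-1→.XXO/.O.O/.XX.; (2,3)=-1→.XXO/.O.O/.X.X
ply 2: XXXO/.O.O/.X.. is terminal -1 (O); from .XXO/.O.O/.X.. depth 6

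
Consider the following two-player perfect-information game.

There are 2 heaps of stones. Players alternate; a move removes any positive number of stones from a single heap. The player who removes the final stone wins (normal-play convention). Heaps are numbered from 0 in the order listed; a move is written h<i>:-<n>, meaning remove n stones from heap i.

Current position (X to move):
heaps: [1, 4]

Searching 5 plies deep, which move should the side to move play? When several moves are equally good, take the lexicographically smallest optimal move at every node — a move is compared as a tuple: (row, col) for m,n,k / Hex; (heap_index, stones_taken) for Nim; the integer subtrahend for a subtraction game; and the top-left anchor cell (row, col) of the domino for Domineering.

ply 1, X at (1,4) | h0:-1=-1→(0,4); h1:-1=-1→(1,3); h1:-2=-1→(1,2); h1:-3=+1→(1,1)*; h1:-4=-1→(1,0)
ply 2, O at (1,1) | h0:-1=-1→(0,1)*; h1:-1=-1→(1,0)
ply 3, X at (0,1) | h1:-1=+1→(0,0)*
ply 4: (0,0) is terminal -1 (O); from (1,4) depth 5

X's best at [(1,4)]: h1:-3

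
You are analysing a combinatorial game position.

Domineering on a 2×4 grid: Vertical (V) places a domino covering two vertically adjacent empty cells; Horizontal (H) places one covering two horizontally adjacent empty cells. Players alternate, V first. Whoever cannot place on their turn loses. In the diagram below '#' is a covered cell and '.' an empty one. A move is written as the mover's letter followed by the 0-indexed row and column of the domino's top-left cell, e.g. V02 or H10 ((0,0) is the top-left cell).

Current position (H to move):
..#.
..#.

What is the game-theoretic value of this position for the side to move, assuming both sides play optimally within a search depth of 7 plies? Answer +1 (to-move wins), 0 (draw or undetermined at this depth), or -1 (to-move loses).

value(..#./..#., H) = +1

p1 H@[..#./..#.]: H00[###./..#.]+1* H10[..#./###.]+1
p2 V@[###./..#.]: V03[####/..##]-1*
p3 H@[####/..##]: H10[####/####]+1*
p4 V@[####/####] terminal -1; root [..#./..#.] d7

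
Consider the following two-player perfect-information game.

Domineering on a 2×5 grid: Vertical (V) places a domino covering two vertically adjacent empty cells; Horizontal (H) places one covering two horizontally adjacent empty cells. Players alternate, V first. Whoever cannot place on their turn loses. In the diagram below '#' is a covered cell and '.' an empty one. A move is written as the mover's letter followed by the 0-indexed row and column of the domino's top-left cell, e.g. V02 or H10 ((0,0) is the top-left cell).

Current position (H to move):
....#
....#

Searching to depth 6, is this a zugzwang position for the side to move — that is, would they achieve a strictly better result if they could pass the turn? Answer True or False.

zugzwang(....#/....#, H) = False

[....#/....#] H move#1: H00:-1/##..#/....#, H01:+1/.##.#/....#*, H02:-1/..###/....#, H10:-1/....#/##..#, H11:+1/....#/.##.#, H12:-1/....#/..###
[.##.#/....#] V move#2: V00:-1/###.#/#...#*, V03:-1/.####/...##
[###.#/#...#] H move#3: H11:-1/###.#/###.#, H12:+1/###.#/#.###*
[###.#/#.###] end (terminal -1, V#4); searched ....#/....# to 6
pass branch (V moves first from the same position):
  | [....#/....#] V move#1: V00:-1/#...#/#...#*, V01:-1/.#..#/.#..#, V02:-1/..#.#/..#.#, V03:-1/...##/...##
  | [#...#/#...#] H move#2: H01:+1/###.#/#...#*, H02:+1/#.###/#...#, H11:+1/#...#/###.#, H12:+1/#...#/#.###
  | [###.#/#...#] V move#3: V03:-1/#####/#..##*
  | [#####/#..##] H move#4: H11:+1/#####/#####*
  | [#####/#####] end (terminal -1, V#5); searched ....#/....# to 6
H moving scores +1; H passing scores +1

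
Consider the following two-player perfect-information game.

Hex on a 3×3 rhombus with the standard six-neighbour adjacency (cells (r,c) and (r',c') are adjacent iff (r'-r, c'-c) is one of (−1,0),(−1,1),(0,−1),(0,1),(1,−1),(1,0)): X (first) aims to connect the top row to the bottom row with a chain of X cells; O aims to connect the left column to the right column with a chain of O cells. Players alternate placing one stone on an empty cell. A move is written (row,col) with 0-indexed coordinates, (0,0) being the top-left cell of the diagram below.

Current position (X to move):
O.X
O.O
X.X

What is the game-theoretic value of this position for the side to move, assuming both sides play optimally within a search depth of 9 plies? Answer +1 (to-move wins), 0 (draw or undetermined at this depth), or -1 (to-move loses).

value(O.X/O.O/X.X, X) = +1

ply 1, X at O.X/O.O/X.X | (0,1)=-1→OXX/O.O/X.X; (1,1)=+1→O.X/OXO/X.X*; (2,1)=-1→O.X/O.O/XXX
ply 2: O.X/OXO/X.X is terminal -1 (O); from O.X/O.O/X.X depth 9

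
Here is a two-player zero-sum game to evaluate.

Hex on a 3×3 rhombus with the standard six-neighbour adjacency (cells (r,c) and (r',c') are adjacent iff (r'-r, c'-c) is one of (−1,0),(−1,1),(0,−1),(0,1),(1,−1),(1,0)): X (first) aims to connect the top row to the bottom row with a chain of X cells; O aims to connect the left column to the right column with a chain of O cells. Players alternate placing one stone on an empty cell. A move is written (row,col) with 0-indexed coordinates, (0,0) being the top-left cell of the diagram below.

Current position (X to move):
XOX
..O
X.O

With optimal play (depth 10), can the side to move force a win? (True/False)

X winning at [XOX/..O/X.O]: True

p1 X@[XOX/..O/X.O]: (1,0)[XOX/X.O/X.O]+1* (1,1)[XOX/.XO/X.O]+1 (2,1)[XOX/..O/XXO]+1
p2 O@[XOX/X.O/X.O] terminal -1; root [XOX/..O/X.O] d10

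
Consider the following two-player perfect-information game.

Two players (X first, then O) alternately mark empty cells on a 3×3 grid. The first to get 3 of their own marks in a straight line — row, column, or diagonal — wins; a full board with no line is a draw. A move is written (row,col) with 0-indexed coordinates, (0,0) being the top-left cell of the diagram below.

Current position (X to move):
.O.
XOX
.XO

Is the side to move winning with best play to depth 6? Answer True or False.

X winning at [.O./XOX/.XO]: False

p1 X@[.O./XOX/.XO]: (0,0)[XO./XOX/.XO]+0* (0,2)[.OX/XOX/.XO]-1 (2,0)[.O./XOX/XXO]-1
p2 O@[XO./XOX/.XO]: (0,2)[XOO/XOX/.XO]-1 (2,0)[XO./XOX/OXO]+0*
p3 X@[XO./XOX/OXO]: (0,2)[XOX/XOX/OXO]+0*
p4 O@[XOX/XOX/OXO] terminal +0; root [.O./XOX/.XO] d6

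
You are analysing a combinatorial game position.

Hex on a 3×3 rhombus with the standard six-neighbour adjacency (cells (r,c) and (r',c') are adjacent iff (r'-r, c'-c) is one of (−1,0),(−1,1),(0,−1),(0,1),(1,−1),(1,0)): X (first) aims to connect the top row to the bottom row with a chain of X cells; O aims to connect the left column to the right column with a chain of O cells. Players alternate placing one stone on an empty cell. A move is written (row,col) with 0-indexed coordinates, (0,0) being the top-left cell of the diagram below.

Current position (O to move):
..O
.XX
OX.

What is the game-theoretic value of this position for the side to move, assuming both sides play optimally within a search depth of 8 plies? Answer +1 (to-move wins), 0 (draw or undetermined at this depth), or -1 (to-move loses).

value(..O/.XX/OX., O) = +1

ply 1, O at ..O/.XX/OX. | (0,0)=-1→O.O/.XX/OX.; (0,1)=+1→.OO/.XX/OX.*; (1,0)=-1→..O/OXX/OX.; (2,2)=-1→..O/.XX/OXO
ply 2, X at .OO/.XX/OX. | (0,0)=-1→XOO/.XX/OX.*; (1,0)=-1→.OO/XXX/OX.; (2,2)=-1→.OO/.XX/OXX
ply 3, O at XOO/.XX/OX. | (1,0)=+1→XOO/OXX/OX.*; (2,2)=-1→XOO/.XX/OXO
ply 4: XOO/OXX/OX. is terminal -1 (X); from ..O/.XX/OX. depth 8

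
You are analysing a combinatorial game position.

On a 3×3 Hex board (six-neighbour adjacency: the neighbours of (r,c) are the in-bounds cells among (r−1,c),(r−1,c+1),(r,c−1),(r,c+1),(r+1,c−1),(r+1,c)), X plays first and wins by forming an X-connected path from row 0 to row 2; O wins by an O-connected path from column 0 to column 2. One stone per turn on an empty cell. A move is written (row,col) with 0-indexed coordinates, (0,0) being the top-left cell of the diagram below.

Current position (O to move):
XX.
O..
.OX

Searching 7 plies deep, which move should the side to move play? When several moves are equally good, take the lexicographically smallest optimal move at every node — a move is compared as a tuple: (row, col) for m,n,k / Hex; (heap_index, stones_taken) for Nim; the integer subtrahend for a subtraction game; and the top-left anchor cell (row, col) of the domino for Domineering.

O's best at [XX./O../.OX]: (1,1)

p1 O@[XX./O../.OX]: (0,2)[XXO/O../.OX]-1 (1,1)[XX./OO./.OX]+1* (1,2)[XX./O.O/.OX]+1 (2,0)[XX./O../OOX]-1
p2 X@[XX./OO./.OX]: (0,2)[XXX/OO./.OX]-1* (1,2)[XX./OOX/.OX]-1 (2,0)[XX./OO./XOX]-1
p3 O@[XXX/OO./.OX]: (1,2)[XXX/OOO/.OX]+1* (2,0)[XXX/OO./OOX]-1
p4 X@[XXX/OOO/.OX] terminal -1; root [XX./O../.OX] d7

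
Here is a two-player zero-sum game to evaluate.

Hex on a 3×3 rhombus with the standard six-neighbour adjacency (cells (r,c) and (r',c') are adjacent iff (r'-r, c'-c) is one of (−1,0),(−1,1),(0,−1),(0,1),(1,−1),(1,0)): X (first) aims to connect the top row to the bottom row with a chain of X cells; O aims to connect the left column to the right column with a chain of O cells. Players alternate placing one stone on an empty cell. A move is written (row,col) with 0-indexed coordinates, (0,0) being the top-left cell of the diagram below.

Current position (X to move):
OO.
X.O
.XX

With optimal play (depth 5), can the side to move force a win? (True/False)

X winning at [OO./X.O/.XX]: False

[OO./X.O/.XX] X move#1: (0,2):-1/OOX/X.O/.XX*, (1,1):-1/OO./XXO/.XX, (2,0):-1/OO./X.O/XXX
[OOX/X.O/.XX] O move#2: (1,1):+1/OOX/XOO/.XX*, (2,0):-1/OOX/X.O/OXX
[OOX/XOO/.XX] end (terminal -1, X#3); searched OO./X.O/.XX to 5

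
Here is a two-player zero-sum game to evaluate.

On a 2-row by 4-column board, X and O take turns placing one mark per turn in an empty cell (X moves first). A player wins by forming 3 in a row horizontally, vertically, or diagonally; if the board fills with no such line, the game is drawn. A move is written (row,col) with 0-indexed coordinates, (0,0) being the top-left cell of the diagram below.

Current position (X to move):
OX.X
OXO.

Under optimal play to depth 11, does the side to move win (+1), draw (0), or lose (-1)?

[OX.X/OXO.] X move#1: (0,2):+1/OXXX/OXO.*, (1,3):+0/OX.X/OXOX
[OXXX/OXO.] end (terminal -1, O#2); searched OX.X/OXO. to 11

value(OX.X/OXO., X) = +1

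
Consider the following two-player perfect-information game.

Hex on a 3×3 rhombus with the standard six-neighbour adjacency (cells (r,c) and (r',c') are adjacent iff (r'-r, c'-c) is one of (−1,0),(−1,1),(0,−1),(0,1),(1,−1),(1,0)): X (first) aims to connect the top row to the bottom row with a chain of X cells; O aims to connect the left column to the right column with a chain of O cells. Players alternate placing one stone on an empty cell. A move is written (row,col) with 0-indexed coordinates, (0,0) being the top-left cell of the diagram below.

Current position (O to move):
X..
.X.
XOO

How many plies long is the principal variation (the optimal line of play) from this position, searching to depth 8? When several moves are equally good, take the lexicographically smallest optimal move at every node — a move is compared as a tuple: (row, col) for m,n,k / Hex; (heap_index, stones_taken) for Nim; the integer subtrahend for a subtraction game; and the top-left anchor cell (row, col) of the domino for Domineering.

PV length from [X../.X./XOO]: 2 plies

ply 1, O at X../.X./XOO | (0,1)=-1→XO./.X./XOO*; (0,2)=-1→X.O/.X./XOO; (1,0)=-1→X../OX./XOO; (1,2)=-1→X../.XO/XOO
ply 2, X at XO./.X./XOO | (0,2)=+1→XOX/.X./XOO*; (1,0)=+1→XO./XX./XOO; (1,2)=+1→XO./.XX/XOO
ply 3: XOX/.X./XOO is terminal -1 (O); from X../.X./XOO depth 8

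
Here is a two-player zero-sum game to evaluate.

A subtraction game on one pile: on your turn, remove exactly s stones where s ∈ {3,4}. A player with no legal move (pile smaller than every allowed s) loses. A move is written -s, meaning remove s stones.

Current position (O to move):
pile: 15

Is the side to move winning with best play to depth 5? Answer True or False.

ply 1, O at 15 | -3=-1→12*; -4=-1→11
ply 2, X at 12 | -3=+1→9*; -4=+1→8
ply 3, O at 9 | -3=-1→6*; -4=-1→5
ply 4, X at 6 | -3=-1→3; -4=+1→2*
ply 5: 2 is terminal -1 (O); from 15 depth 5

O winning at [15]: False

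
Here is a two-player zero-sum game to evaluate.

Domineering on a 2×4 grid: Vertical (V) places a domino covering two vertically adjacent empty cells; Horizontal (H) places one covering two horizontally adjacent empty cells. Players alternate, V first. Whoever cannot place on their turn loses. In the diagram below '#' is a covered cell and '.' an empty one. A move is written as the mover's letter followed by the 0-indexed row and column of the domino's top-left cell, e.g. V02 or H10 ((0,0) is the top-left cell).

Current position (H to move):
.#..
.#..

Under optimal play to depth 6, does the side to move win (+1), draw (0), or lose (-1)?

value(.#../.#.., H) = +1

ply 1, H at .#../.#.. | H02=+1→.###/.#..*; H12=+1→.#../.###
ply 2, V at .###/.#.. | V00=-1→####/##..*
ply 3, H at ####/##.. | H12=+1→####/####*
ply 4: ####/#### is terminal -1 (V); from .#../.#.. depth 6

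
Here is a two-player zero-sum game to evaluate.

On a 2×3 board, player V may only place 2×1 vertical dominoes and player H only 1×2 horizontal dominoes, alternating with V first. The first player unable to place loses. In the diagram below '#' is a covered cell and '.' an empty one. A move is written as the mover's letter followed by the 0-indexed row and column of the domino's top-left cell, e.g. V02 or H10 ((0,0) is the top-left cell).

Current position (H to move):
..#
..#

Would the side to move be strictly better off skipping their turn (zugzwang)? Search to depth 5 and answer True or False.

p1 H@[..#/..#]: H00[###/..#]+1* H10[..#/###]+1
p2 V@[###/..#] terminal -1; root [..#/..#] d5
suppose H passes — search the same position with V to move:
pass> p1 V@[..#/..#]: V00[#.#/#.#]+1* V01[.##/.##]+1
pass> p2 H@[#.#/#.#] terminal -1; root [..#/..#] d5
for H: play +1, pass -1

zugzwang(..#/..#, H) = False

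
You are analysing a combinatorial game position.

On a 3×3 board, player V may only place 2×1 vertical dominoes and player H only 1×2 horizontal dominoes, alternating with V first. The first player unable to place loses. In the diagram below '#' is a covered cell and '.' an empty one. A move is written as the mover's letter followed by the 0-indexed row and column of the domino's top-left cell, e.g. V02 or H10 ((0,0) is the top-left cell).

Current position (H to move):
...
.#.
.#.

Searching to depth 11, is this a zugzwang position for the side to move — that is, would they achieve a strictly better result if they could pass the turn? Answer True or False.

[.../.#./.#.] H move#1: H00:-1/##./.#./.#.*, H01:-1/.##/.#./.#.
[##./.#./.#.] V move#2: V02:+1/###/.##/.#.*, V10:+1/##./##./##., V12:+1/##./.##/.##
[###/.##/.#.] end (terminal -1, H#3); searched .../.#./.#. to 11
if H skipped the turn, V would face:
~ [.../.#./.#.] V move#1: V00:+1/#../##./.#.*, V02:+1/..#/.##/.#., V10:+1/.../##./##., V12:+1/.../.##/.##
~ [#../##./.#.] H move#2: H01:-1/###/##./.#.*
~ [###/##./.#.] V move#3: V12:+1/###/###/.##*
~ [###/###/.##] end (terminal -1, H#4); searched .../.#./.#. to 11
compare (H): move=-1 vs pass=-1

zugzwang(.../.#./.#., H) = False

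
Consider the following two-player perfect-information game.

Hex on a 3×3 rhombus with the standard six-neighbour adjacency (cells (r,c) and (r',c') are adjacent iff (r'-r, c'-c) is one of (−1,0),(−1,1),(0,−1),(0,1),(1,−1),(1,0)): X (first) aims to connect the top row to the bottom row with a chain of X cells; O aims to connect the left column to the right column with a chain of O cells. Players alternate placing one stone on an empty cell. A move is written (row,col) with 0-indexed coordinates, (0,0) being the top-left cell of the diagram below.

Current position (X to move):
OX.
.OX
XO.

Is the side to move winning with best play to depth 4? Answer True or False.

p1 X@[OX./.OX/XO.]: (0,2)[OXX/.OX/XO.]+1* (1,0)[OX./XOX/XO.]+1 (2,2)[OX./.OX/XOX]+1
p2 O@[OXX/.OX/XO.]: (1,0)[OXX/OOX/XO.]-1* (2,2)[OXX/.OX/XOO]-1
p3 X@[OXX/OOX/XO.]: (2,2)[OXX/OOX/XOX]+1*
p4 O@[OXX/OOX/XOX] terminal -1; root [OX./.OX/XO.] d4

X winning at [OX./.OX/XO.]: True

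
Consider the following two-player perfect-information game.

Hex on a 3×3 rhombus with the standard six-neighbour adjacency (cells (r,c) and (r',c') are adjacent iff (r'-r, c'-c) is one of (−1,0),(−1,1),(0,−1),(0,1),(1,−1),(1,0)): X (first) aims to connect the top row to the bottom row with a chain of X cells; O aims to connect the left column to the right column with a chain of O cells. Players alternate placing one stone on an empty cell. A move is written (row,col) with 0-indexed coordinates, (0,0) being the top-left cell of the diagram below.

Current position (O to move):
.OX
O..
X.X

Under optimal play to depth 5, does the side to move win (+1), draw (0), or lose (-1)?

p1 O@[.OX/O../X.X]: (0,0)[OOX/O../X.X]-1* (1,1)[.OX/OO./X.X]-1 (1,2)[.OX/O.O/X.X]-1 (2,1)[.OX/O../XOX]-1
p2 X@[OOX/O../X.X]: (1,1)[OOX/OX./X.X]+1* (1,2)[OOX/O.X/X.X]+1 (2,1)[OOX/O../XXX]+1
p3 O@[OOX/OX./X.X] terminal -1; root [.OX/O../X.X] d5

value(.OX/O../X.X, O) = -1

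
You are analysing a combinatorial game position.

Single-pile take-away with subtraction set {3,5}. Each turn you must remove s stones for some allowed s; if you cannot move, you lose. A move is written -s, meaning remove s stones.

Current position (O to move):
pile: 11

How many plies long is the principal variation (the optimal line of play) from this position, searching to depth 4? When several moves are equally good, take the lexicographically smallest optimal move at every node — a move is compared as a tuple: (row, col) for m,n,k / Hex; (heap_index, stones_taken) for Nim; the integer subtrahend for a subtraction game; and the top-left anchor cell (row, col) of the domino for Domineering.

ply 1, O at 11 | -3=+1→8*; -5=-1→6
ply 2, X at 8 | -3=-1→5*; -5=-1→3
ply 3, O at 5 | -3=+1→2*; -5=+1→0
ply 4: 2 is terminal -1 (X); from 11 depth 4

PV length from [11]: 3 plies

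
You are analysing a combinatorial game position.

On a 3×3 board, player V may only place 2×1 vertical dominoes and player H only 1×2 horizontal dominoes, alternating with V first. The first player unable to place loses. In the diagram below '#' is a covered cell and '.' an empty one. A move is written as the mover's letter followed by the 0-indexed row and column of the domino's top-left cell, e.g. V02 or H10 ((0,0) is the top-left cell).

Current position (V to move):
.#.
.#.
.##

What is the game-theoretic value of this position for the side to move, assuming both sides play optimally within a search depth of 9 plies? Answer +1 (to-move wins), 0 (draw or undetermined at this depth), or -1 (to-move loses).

p1 V@[.#./.#./.##]: V00[##./##./.##]+1* V02[.##/.##/.##]+1 V10[.#./##./###]+1
p2 H@[##./##./.##] terminal -1; root [.#./.#./.##] d9

value(.#./.#./.##, V) = +1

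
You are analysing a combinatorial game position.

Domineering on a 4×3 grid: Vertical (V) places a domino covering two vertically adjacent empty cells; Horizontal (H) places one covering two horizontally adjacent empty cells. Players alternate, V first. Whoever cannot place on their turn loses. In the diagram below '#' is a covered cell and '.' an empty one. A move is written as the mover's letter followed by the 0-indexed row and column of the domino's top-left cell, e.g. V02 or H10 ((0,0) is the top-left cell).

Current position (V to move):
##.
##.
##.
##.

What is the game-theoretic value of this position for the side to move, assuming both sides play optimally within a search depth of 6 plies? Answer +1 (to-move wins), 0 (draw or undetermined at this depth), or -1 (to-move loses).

value(##./##./##./##., V) = +1

ply 1, V at ##./##./##./##. | V02=+1→###/###/##./##.*; V12=+1→##./###/###/##.; V22=+1→##./##./###/###
ply 2: ###/###/##./##. is terminal -1 (H); from ##./##./##./##. depth 6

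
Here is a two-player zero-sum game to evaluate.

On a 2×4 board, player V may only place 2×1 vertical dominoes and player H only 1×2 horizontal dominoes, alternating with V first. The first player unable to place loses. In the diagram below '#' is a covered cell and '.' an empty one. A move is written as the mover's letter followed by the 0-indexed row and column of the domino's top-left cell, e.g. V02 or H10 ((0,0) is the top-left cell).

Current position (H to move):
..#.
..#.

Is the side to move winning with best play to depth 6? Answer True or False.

H winning at [..#./..#.]: True

ply 1, H at ..#./..#. | H00=+1→###./..#.*; H10=+1→..#./###.
ply 2, V at ###./..#. | V03=-1→####/..##*
ply 3, H at ####/..## | H10=+1→####/####*
ply 4: ####/#### is terminal -1 (V); from ..#./..#. depth 6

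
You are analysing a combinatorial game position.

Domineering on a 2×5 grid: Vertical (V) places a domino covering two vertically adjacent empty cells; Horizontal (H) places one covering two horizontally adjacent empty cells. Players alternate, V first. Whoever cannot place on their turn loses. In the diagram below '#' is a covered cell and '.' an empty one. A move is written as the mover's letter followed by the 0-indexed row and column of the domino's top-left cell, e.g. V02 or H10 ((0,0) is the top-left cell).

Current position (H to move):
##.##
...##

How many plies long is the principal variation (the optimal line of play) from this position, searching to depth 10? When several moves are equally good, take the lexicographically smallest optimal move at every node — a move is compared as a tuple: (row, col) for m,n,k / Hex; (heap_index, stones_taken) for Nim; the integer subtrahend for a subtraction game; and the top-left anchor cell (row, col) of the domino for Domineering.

PV length from [##.##/...##]: 1 ply

[##.##/...##] H move#1: H10:-1/##.##/##.##, H11:+1/##.##/.####*
[##.##/.####] end (terminal -1, V#2); searched ##.##/...## to 10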